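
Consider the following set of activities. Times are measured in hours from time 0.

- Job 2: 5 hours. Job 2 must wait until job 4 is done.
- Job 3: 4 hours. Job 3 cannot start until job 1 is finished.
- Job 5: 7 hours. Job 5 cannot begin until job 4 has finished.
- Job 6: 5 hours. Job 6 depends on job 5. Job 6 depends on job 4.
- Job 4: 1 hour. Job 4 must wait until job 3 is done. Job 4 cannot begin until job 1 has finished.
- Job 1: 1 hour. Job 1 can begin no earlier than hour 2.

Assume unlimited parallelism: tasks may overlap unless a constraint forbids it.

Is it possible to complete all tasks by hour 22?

Job 1 waits on its own release at hour 2, so it starts at hour 2 and finishes at 2 + 1 = hour 3.
After job 1 (finishes hour 3), job 3 can start at hour 3 and finishes at hour 7.
Job 4 needs all of job 3 (finishes hour 7); job 1 (finishes hour 3). That puts its earliest start at hour 7; it finishes at 7 + 1 = hour 8.
Job 5 waits on job 4 (finishes hour 8), so it starts at hour 8 and finishes at 8 + 7 = hour 15.
Job 6 has to wait for job 5 (finishes hour 15); job 4 (finishes hour 8). The latest of these is hour 15, so job 6 runs hour 15 to 15 + 5 = hour 20.
Job 2 waits on job 4 (finishes hour 8), so it starts at hour 8 and finishes at 8 + 5 = hour 13.
Every task is finished by hour 20, which is no later than the deadline of 22, so the schedule is feasible.

Yes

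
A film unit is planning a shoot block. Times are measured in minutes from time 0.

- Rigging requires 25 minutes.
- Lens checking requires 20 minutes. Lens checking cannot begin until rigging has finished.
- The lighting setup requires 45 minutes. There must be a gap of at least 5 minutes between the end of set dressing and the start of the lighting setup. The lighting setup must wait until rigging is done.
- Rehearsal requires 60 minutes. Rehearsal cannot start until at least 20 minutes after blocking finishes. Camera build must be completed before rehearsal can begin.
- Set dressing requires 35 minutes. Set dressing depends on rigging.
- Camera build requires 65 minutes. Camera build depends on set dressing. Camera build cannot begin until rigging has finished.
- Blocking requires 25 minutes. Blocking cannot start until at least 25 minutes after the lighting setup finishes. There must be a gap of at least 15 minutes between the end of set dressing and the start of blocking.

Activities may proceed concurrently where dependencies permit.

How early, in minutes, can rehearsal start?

Nothing blocks rigging, so it runs from minute 0 to minute 25.
Set dressing waits on rigging (finishes minute 25), so it starts at minute 25 and finishes at 25 + 35 = minute 60.
For camera build: set dressing (finishes minute 60); rigging (finishes minute 25). Taking the maximum gives a start of minute 60, and it finishes at 60 + 65 = minute 125.
For the lighting setup: set dressing (finishes minute 60, plus 5-minute gap → minute 65); rigging (finishes minute 25). Taking the maximum gives a start of minute 65, and it finishes at 65 + 45 = minute 110.
Blocking has to wait for the lighting setup (finishes minute 110, plus 25-minute gap → minute 135); set dressing (finishes minute 60, plus 15-minute gap → minute 75). The latest of these is minute 135, so blocking runs minute 135 to 135 + 25 = minute 160.
Rehearsal waits on blocking (finishes minute 160, plus 20-minute gap → minute 180); camera build (finishes minute 125). The latest of these is minute 180, which is the earliest rehearsal can start.

180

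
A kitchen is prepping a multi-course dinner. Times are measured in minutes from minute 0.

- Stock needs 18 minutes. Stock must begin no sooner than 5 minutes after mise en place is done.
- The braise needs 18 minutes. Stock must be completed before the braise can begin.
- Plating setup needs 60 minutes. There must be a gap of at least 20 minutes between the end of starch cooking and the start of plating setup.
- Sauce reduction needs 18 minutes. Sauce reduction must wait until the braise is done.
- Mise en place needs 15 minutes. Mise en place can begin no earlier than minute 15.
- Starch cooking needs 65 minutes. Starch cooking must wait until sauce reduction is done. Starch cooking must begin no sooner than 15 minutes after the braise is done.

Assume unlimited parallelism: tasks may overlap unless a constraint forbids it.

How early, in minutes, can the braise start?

Mise en place cannot begin until its own release at minute 15. It runs from minute 15 to 15 + 15 = minute 30.
Stock waits on mise en place (finishes minute 30, plus 5-minute gap → minute 35), so it starts at minute 35 and finishes at 35 + 18 = minute 53.
The braise waits on stock (finishes minute 53), so the earliest it can start is minute 53.

53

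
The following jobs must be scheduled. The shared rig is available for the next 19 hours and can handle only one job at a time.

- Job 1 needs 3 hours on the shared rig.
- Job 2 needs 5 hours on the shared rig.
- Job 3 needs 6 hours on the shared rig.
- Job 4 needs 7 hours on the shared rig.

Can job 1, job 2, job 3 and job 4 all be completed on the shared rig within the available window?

No

Running back to back, the jobs need 3 + 5 + 6 + 7 = 21 hours on the shared rig.
Since 21 > 19, they cannot all fit.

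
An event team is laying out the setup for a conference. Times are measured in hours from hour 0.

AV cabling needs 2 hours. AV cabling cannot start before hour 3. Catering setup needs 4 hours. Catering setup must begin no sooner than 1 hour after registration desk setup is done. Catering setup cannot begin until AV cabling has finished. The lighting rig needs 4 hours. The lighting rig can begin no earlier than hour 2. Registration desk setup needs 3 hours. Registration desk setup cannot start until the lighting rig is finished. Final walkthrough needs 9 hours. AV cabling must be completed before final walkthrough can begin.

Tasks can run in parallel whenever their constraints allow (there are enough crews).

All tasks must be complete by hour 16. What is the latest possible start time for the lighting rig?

Catering setup has no dependents, so it just needs to finish by hour 16. Starting by 16 − 4 = hour 12 achieves that.
Registration desk setup has to be done before catering setup (must start by hour 12, minus 1-hour gap → hour 11). That means finishing by hour 11, i.e. starting by 11 − 3 = hour 8.
The lighting rig has to be done before registration desk setup (must start by hour 8). That means finishing by hour 8, i.e. starting by 8 − 4 = hour 4.

4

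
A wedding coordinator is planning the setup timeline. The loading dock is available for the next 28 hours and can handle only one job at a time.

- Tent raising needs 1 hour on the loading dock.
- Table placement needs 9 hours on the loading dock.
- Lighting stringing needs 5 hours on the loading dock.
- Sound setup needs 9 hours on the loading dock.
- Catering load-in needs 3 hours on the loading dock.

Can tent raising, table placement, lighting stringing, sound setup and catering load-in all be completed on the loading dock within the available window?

Yes

Running back to back, the jobs need 1 + 9 + 5 + 9 + 3 = 27 hours on the loading dock.
Since 27 ≤ 28, they fit within the window.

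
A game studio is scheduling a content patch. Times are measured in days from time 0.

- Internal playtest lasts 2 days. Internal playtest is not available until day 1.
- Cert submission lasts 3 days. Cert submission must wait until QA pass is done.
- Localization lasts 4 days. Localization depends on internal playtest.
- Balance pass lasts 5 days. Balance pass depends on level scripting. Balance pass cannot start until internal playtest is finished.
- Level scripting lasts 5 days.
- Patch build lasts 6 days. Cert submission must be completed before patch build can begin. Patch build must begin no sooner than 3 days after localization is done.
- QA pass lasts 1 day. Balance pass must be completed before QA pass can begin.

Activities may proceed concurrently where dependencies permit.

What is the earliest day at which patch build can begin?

14

Internal playtest cannot begin until its own release at day 1. It runs from day 1 to 1 + 2 = day 3.
After internal playtest (finishes day 3), localization can start at day 3 and finishes at day 7.
Level scripting has no prerequisites, so it starts at day 0 and finishes at day 5.
For balance pass: level scripting (finishes day 5); internal playtest (finishes day 3). Taking the maximum gives a start of day 5, and it finishes at 5 + 5 = day 10.
QA pass cannot begin until balance pass (finishes day 10). It runs from day 10 to 10 + 1 = day 11.
Cert submission cannot begin until QA pass (finishes day 11). It runs from day 11 to 11 + 3 = day 14.
Patch build waits on cert submission (finishes day 14); localization (finishes day 7, plus 3-day gap → day 10). The latest of these is day 14, which is the earliest patch build can start.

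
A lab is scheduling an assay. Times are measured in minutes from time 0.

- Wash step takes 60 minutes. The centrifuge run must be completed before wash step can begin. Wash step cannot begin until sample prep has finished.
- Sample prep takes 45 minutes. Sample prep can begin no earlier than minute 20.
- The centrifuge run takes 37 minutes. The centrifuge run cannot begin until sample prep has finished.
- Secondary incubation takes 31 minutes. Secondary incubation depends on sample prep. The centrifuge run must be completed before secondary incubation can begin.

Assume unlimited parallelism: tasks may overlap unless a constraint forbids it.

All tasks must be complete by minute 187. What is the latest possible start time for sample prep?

Wash step must finish by minute 187; it takes 60 minutes, so it must start by 187 − 60 = minute 127.
Nothing follows secondary incubation; the deadline of minute 187 is its only limit. It must start by 187 − 31 = minute 156.
The centrifuge run has several dependents: wash step (must start by minute 127); secondary incubation (must start by minute 156). The earliest of those limits is minute 127, so the centrifuge run must start by 127 − 37 = minute 90.
Sample prep feeds the centrifuge run (must start by minute 90); wash step (must start by minute 127); secondary incubation (must start by minute 156). Taking the minimum, sample prep must finish by minute 90 and start by 90 − 45 = minute 45.

45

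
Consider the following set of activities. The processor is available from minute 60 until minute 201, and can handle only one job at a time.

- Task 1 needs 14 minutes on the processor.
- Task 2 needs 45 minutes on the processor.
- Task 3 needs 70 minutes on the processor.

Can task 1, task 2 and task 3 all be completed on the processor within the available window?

Yes

The processor window is 201 − 60 = 141 minutes.
Running back to back, the jobs need 14 + 45 + 70 = 129 minutes on the processor.
Since 129 ≤ 141, they fit within the window.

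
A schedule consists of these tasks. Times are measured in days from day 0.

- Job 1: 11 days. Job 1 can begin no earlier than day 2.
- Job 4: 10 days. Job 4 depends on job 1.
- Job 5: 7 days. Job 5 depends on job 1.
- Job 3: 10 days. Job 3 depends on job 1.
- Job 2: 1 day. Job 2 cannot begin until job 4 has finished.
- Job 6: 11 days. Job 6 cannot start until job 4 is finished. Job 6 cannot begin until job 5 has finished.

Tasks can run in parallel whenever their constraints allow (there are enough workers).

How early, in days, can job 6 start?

Job 1 cannot begin until its own release at day 2. It runs from day 2 to 2 + 11 = day 13.
Job 5 waits on job 1 (finishes day 13), so it starts at day 13 and finishes at 13 + 7 = day 20.
After job 1 (finishes day 13), job 4 can start at day 13 and finishes at day 23.
Job 6 waits on job 4 (finishes day 23); job 5 (finishes day 20). The latest of these is day 23, which is the earliest job 6 can start.

23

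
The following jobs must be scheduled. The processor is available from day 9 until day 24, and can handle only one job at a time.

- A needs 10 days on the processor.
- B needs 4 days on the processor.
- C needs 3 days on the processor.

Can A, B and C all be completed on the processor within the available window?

No

The processor window is 24 − 9 = 15 days.
Running back to back, the jobs need 10 + 4 + 3 = 17 days on the processor.
Since 17 > 15, they cannot all fit.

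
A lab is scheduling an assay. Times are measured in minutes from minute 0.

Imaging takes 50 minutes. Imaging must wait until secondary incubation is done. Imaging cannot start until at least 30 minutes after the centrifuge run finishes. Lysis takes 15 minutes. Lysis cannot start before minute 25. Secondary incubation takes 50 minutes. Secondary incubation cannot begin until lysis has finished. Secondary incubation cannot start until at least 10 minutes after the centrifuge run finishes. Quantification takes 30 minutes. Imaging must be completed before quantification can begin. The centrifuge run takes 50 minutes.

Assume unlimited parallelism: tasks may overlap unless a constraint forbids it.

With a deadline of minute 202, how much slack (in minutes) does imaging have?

12

The centrifuge run has no prerequisites, so it starts at minute 0 and finishes at minute 50.
Lysis waits on its own release at minute 25, so it starts at minute 25 and finishes at 25 + 15 = minute 40.
Secondary incubation needs all of lysis (finishes minute 40); the centrifuge run (finishes minute 50, plus 10-minute gap → minute 60). That puts its earliest start at minute 60; it finishes at 60 + 50 = minute 110.
Imaging has to wait for secondary incubation (finishes minute 110); the centrifuge run (finishes minute 50, plus 30-minute gap → minute 80). The latest of these is minute 110, so imaging runs minute 110 to 110 + 50 = minute 160.

Working backward from the deadline:
To finish by minute 202, quantification (duration 30) must start no later than minute 172.
Since quantification (must start by minute 172) depends on it, imaging must finish by minute 172. Backing off its 50-minute duration gives a latest start of minute 122.
So imaging can start as early as minute 110 and as late as minute 122, giving 122 − 110 = 12 minutes of slack.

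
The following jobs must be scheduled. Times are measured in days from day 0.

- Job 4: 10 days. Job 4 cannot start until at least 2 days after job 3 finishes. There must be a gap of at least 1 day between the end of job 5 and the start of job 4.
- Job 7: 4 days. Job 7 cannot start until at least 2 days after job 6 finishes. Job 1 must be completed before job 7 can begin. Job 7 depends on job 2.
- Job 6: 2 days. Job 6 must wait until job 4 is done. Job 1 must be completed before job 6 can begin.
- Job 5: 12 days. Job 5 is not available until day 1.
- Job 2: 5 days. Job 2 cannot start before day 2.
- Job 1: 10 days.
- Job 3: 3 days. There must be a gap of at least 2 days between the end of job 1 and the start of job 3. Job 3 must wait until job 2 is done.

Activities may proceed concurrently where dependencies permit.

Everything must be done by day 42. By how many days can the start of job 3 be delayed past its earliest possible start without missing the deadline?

Job 2 cannot begin until its own release at day 2. It runs from day 2 to 2 + 5 = day 7.
Job 1 has no prerequisites, so it starts at day 0 and finishes at day 10.
Job 3 cannot start until job 1 (finishes day 10, plus 2-day gap → day 12); job 2 (finishes day 7). The controlling bound is day 12, so job 3 finishes at 12 + 3 = day 15.

Working backward from the deadline:
Job 7 must finish by day 42; it takes 4 days, so it must start by 42 − 4 = day 38.
Job 6 has to be done before job 7 (must start by day 38, minus 2-day gap → day 36). That means finishing by day 36, i.e. starting by 36 − 2 = day 34.
Job 4 feeds into job 6 (must start by day 34); so job 4 must finish by day 34 and therefore start by day 24.
Job 3 has to be done before job 4 (must start by day 24, minus 2-day gap → day 22). That means finishing by day 22, i.e. starting by 22 − 3 = day 19.
So job 3 can start as early as day 12 and as late as day 19, giving 19 − 12 = 7 days of slack.

7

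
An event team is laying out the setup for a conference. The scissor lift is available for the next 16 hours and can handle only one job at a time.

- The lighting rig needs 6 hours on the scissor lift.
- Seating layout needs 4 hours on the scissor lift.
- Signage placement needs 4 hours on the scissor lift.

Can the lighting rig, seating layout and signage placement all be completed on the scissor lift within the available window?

Yes

Running back to back, the jobs need 6 + 4 + 4 = 14 hours on the scissor lift.
Since 14 ≤ 16, they fit within the window.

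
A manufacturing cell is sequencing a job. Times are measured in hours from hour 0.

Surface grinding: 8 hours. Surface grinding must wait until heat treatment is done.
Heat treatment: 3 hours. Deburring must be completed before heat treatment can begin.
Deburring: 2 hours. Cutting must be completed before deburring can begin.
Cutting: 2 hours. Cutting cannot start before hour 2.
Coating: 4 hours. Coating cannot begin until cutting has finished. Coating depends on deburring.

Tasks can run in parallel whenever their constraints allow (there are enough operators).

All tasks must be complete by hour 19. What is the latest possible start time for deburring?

6

Nothing follows surface grinding; the deadline of hour 19 is its only limit. It must start by 19 − 8 = hour 11.
Heat treatment has to be done before surface grinding (must start by hour 11). That means finishing by hour 11, i.e. starting by 11 − 3 = hour 8.
Nothing follows coating; the deadline of hour 19 is its only limit. It must start by 19 − 4 = hour 15.
Deburring must finish in time for heat treatment (must start by hour 8); coating (must start by hour 15). The tightest is hour 8, so deburring must start by 8 − 2 = hour 6.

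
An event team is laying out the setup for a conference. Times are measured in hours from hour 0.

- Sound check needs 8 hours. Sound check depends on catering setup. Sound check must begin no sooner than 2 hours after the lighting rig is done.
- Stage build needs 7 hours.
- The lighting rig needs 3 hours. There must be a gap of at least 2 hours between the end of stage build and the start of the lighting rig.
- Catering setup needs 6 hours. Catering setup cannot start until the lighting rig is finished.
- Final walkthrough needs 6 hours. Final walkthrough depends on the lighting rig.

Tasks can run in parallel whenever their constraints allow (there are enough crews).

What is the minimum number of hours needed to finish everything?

26

Stage build has no prerequisites, so it starts at hour 0 and finishes at hour 7.
The lighting rig waits on stage build (finishes hour 7, plus 2-hour gap → hour 9), so it starts at hour 9 and finishes at 9 + 3 = hour 12.
After the lighting rig (finishes hour 12), final walkthrough can start at hour 12 and finishes at hour 18.
Catering setup waits on the lighting rig (finishes hour 12), so it starts at hour 12 and finishes at 12 + 6 = hour 18.
Sound check has to wait for catering setup (finishes hour 18); the lighting rig (finishes hour 12, plus 2-hour gap → hour 14). The latest of these is hour 18, so sound check runs hour 18 to 18 + 8 = hour 26.
All tasks are finished once the last one completes. Finish times: Stage build at 7, The lighting rig at 12, Catering setup at 18, Sound check at 26, Final walkthrough at 18. The latest is hour 26.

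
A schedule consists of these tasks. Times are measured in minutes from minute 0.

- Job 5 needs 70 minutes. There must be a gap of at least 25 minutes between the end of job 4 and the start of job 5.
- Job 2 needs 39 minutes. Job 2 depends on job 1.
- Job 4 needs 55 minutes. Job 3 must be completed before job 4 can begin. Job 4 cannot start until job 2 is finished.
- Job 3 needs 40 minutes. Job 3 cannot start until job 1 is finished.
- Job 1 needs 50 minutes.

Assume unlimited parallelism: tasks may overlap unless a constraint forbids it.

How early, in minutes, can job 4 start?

Nothing blocks job 1, so it runs from minute 0 to minute 50.
Job 3 waits on job 1 (finishes minute 50), so it starts at minute 50 and finishes at 50 + 40 = minute 90.
Job 2 cannot begin until job 1 (finishes minute 50). It runs from minute 50 to 50 + 39 = minute 89.
Job 4 waits on job 3 (finishes minute 90); job 2 (finishes minute 89). The latest of these is minute 90, which is the earliest job 4 can start.

90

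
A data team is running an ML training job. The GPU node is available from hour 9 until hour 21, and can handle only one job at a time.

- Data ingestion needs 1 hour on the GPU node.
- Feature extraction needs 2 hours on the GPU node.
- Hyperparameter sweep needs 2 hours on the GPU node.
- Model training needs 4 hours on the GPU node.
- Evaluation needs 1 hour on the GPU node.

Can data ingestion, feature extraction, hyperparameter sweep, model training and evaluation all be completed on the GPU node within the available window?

The GPU node window is 21 − 9 = 12 hours.
Running back to back, the jobs need 1 + 2 + 2 + 4 + 1 = 10 hours on the GPU node.
Since 10 ≤ 12, they fit within the window.

Yes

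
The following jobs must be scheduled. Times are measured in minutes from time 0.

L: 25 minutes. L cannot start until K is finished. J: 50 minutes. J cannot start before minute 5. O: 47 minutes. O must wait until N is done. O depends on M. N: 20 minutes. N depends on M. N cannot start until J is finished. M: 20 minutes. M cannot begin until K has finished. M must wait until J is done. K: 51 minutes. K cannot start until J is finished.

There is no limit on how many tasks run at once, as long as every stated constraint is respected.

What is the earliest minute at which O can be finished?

193

After its own release at minute 5, J can start at minute 5 and finishes at minute 55.
After J (finishes minute 55), K can start at minute 55 and finishes at minute 106.
M needs all of K (finishes minute 106); J (finishes minute 55). That puts its earliest start at minute 106; it finishes at 106 + 20 = minute 126.
For N: M (finishes minute 126); J (finishes minute 55). Taking the maximum gives a start of minute 126, and it finishes at 126 + 20 = minute 146.
For O: N (finishes minute 146); M (finishes minute 126). Taking the maximum gives a start of minute 146, and it finishes at 146 + 47 = minute 193.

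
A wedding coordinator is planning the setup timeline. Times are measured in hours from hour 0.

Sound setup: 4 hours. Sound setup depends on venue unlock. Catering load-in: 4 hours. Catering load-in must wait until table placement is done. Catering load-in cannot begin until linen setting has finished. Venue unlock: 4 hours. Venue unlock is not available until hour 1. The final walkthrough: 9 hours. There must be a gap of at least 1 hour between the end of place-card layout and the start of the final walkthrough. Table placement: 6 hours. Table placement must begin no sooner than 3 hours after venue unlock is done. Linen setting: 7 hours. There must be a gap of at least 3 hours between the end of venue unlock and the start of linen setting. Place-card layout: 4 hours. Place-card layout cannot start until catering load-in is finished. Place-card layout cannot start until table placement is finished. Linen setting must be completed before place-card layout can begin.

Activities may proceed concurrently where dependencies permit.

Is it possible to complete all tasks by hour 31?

Venue unlock waits on its own release at hour 1, so it starts at hour 1 and finishes at 1 + 4 = hour 5.
Sound setup cannot begin until venue unlock (finishes hour 5). It runs from hour 5 to 5 + 4 = hour 9.
Linen setting waits on venue unlock (finishes hour 5, plus 3-hour gap → hour 8), so it starts at hour 8 and finishes at 8 + 7 = hour 15.
After venue unlock (finishes hour 5, plus 3-hour gap → hour 8), table placement can start at hour 8 and finishes at hour 14.
Catering load-in has to wait for table placement (finishes hour 14); linen setting (finishes hour 15). The latest of these is hour 15, so catering load-in runs hour 15 to 15 + 4 = hour 19.
For place-card layout: catering load-in (finishes hour 19); table placement (finishes hour 14); linen setting (finishes hour 15). Taking the maximum gives a start of hour 19, and it finishes at 19 + 4 = hour 23.
The final walkthrough cannot begin until place-card layout (finishes hour 23, plus 1-hour gap → hour 24). It runs from hour 24 to 24 + 9 = hour 33.
The earliest everything can be done is hour 33, which is after the deadline of 31, so it is not possible.

No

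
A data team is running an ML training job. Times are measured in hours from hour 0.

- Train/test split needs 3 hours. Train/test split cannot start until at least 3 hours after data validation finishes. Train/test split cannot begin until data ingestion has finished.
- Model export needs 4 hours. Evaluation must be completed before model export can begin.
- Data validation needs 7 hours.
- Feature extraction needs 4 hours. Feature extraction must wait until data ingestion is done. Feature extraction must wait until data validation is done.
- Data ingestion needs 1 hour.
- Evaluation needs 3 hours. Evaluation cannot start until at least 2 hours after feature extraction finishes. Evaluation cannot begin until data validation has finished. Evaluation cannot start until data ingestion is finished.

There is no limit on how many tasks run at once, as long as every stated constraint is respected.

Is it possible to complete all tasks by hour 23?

Data validation can start immediately at hour 0; it finishes at hour 7.
Data ingestion has no prerequisites, so it starts at hour 0 and finishes at hour 1.
Train/test split needs all of data validation (finishes hour 7, plus 3-hour gap → hour 10); data ingestion (finishes hour 1). That puts its earliest start at hour 10; it finishes at 10 + 3 = hour 13.
Feature extraction has to wait for data ingestion (finishes hour 1); data validation (finishes hour 7). The latest of these is hour 7, so feature extraction runs hour 7 to 7 + 4 = hour 11.
Evaluation has to wait for feature extraction (finishes hour 11, plus 2-hour gap → hour 13); data validation (finishes hour 7); data ingestion (finishes hour 1). The latest of these is hour 13, so evaluation runs hour 13 to 13 + 3 = hour 16.
Model export waits on evaluation (finishes hour 16), so it starts at hour 16 and finishes at 16 + 4 = hour 20.
Every task is finished by hour 20, which is no later than the deadline of 23, so the schedule is feasible.

Yes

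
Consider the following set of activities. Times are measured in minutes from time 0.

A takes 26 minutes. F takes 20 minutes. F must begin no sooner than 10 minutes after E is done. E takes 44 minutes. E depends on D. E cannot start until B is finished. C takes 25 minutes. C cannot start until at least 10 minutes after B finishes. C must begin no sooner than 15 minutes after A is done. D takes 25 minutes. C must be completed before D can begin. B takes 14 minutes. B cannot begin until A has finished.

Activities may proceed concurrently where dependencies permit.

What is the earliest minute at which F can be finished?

A can start immediately at minute 0; it finishes at minute 26.
B cannot begin until A (finishes minute 26). It runs from minute 26 to 26 + 14 = minute 40.
C has to wait for B (finishes minute 40, plus 10-minute gap → minute 50); A (finishes minute 26, plus 15-minute gap → minute 41). The latest of these is minute 50, so C runs minute 50 to 50 + 25 = minute 75.
D waits on C (finishes minute 75), so it starts at minute 75 and finishes at 75 + 25 = minute 100.
For E: D (finishes minute 100); B (finishes minute 40). Taking the maximum gives a start of minute 100, and it finishes at 100 + 44 = minute 144.
After E (finishes minute 144, plus 10-minute gap → minute 154), F can start at minute 154 and finishes at minute 174.

174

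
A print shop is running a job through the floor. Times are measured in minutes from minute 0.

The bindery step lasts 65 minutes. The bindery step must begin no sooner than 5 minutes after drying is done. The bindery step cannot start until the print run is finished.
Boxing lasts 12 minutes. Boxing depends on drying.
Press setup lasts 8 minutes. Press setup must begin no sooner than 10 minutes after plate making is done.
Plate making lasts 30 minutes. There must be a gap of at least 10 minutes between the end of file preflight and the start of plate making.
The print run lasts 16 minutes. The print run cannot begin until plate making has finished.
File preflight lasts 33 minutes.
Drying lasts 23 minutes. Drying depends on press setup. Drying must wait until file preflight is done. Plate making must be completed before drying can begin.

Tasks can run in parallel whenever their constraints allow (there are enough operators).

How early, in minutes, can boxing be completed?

126

Nothing blocks file preflight, so it runs from minute 0 to minute 33.
Plate making cannot begin until file preflight (finishes minute 33, plus 10-minute gap → minute 43). It runs from minute 43 to 43 + 30 = minute 73.
Press setup waits on plate making (finishes minute 73, plus 10-minute gap → minute 83), so it starts at minute 83 and finishes at 83 + 8 = minute 91.
Drying needs all of press setup (finishes minute 91); file preflight (finishes minute 33); plate making (finishes minute 73). That puts its earliest start at minute 91; it finishes at 91 + 23 = minute 114.
Boxing waits on drying (finishes minute 114), so it starts at minute 114 and finishes at 114 + 12 = minute 126.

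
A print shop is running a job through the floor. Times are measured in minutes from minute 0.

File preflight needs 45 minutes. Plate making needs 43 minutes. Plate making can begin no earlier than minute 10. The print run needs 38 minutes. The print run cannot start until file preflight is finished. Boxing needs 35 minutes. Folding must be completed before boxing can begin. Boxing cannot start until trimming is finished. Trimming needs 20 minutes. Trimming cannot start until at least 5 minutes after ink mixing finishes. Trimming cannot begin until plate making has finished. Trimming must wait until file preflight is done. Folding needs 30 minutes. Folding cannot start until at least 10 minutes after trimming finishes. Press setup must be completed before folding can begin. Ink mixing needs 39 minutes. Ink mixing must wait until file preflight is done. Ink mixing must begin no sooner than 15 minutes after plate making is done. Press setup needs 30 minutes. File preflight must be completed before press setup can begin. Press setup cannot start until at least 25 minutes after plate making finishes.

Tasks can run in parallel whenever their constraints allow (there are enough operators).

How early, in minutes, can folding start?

142

After its own release at minute 10, plate making can start at minute 10 and finishes at minute 53.
File preflight can start immediately at minute 0; it finishes at minute 45.
Press setup has to wait for file preflight (finishes minute 45); plate making (finishes minute 53, plus 25-minute gap → minute 78). The latest of these is minute 78, so press setup runs minute 78 to 78 + 30 = minute 108.
Ink mixing needs all of file preflight (finishes minute 45); plate making (finishes minute 53, plus 15-minute gap → minute 68). That puts its earliest start at minute 68; it finishes at 68 + 39 = minute 107.
Trimming needs all of ink mixing (finishes minute 107, plus 5-minute gap → minute 112); plate making (finishes minute 53); file preflight (finishes minute 45). That puts its earliest start at minute 112; it finishes at 112 + 20 = minute 132.
Folding waits on trimming (finishes minute 132, plus 10-minute gap → minute 142); press setup (finishes minute 108). The latest of these is minute 142, which is the earliest folding can start.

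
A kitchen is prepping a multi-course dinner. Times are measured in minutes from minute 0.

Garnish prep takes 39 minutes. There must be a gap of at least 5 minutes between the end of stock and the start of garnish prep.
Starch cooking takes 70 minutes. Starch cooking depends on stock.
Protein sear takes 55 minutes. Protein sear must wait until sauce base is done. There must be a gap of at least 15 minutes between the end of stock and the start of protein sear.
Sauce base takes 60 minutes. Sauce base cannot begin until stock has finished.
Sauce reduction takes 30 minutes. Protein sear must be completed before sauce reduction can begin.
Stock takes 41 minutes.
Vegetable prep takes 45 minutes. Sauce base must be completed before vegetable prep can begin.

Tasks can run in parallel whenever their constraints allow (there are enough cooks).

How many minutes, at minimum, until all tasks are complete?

Stock can start immediately at minute 0; it finishes at minute 41.
Garnish prep waits on stock (finishes minute 41, plus 5-minute gap → minute 46), so it starts at minute 46 and finishes at 46 + 39 = minute 85.
After stock (finishes minute 41), starch cooking can start at minute 41 and finishes at minute 111.
Sauce base cannot begin until stock (finishes minute 41). It runs from minute 41 to 41 + 60 = minute 101.
Vegetable prep cannot begin until sauce base (finishes minute 101). It runs from minute 101 to 101 + 45 = minute 146.
Protein sear cannot start until sauce base (finishes minute 101); stock (finishes minute 41, plus 15-minute gap → minute 56). The controlling bound is minute 101, so protein sear finishes at 101 + 55 = minute 156.
Sauce reduction cannot begin until protein sear (finishes minute 156). It runs from minute 156 to 156 + 30 = minute 186.
All tasks are finished once the last one completes. Finish times: Stock at 41, Sauce base at 101, Protein sear at 156, Vegetable prep at 146, Sauce reduction at 186, Starch cooking at 111, Garnish prep at 85. The latest is minute 186.

186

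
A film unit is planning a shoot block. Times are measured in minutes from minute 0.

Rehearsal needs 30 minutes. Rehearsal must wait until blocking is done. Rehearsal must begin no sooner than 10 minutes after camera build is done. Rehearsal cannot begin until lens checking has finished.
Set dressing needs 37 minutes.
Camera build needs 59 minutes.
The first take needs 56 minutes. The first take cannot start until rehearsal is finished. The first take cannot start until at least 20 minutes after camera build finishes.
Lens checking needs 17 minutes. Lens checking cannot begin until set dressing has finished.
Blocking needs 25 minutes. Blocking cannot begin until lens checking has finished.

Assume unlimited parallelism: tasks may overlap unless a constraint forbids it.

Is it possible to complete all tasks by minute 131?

Camera build has no prerequisites, so it starts at minute 0 and finishes at minute 59.
Set dressing can start immediately at minute 0; it finishes at minute 37.
Lens checking waits on set dressing (finishes minute 37), so it starts at minute 37 and finishes at 37 + 17 = minute 54.
After lens checking (finishes minute 54), blocking can start at minute 54 and finishes at minute 79.
Rehearsal has to wait for blocking (finishes minute 79); camera build (finishes minute 59, plus 10-minute gap → minute 69); lens checking (finishes minute 54). The latest of these is minute 79, so rehearsal runs minute 79 to 79 + 30 = minute 109.
For the first take: rehearsal (finishes minute 109); camera build (finishes minute 59, plus 20-minute gap → minute 79). Taking the maximum gives a start of minute 109, and it finishes at 109 + 56 = minute 165.
The earliest everything can be done is minute 165, which is after the deadline of 131, so it is not possible.

No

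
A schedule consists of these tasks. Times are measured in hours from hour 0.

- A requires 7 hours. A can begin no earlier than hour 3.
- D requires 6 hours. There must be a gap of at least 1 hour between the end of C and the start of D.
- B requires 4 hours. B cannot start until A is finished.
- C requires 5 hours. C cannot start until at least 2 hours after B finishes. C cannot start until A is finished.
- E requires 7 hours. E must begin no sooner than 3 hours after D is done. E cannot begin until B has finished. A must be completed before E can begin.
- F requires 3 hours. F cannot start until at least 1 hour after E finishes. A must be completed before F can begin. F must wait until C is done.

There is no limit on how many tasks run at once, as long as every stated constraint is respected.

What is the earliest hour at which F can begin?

After its own release at hour 3, A can start at hour 3 and finishes at hour 10.
B waits on A (finishes hour 10), so it starts at hour 10 and finishes at 10 + 4 = hour 14.
C has to wait for B (finishes hour 14, plus 2-hour gap → hour 16); A (finishes hour 10). The latest of these is hour 16, so C runs hour 16 to 16 + 5 = hour 21.
D cannot begin until C (finishes hour 21, plus 1-hour gap → hour 22). It runs from hour 22 to 22 + 6 = hour 28.
E cannot start until D (finishes hour 28, plus 3-hour gap → hour 31); B (finishes hour 14); A (finishes hour 10). The controlling bound is hour 31, so E finishes at 31 + 7 = hour 38.
F waits on E (finishes hour 38, plus 1-hour gap → hour 39); A (finishes hour 10); C (finishes hour 21). The latest of these is hour 39, which is the earliest F can start.

39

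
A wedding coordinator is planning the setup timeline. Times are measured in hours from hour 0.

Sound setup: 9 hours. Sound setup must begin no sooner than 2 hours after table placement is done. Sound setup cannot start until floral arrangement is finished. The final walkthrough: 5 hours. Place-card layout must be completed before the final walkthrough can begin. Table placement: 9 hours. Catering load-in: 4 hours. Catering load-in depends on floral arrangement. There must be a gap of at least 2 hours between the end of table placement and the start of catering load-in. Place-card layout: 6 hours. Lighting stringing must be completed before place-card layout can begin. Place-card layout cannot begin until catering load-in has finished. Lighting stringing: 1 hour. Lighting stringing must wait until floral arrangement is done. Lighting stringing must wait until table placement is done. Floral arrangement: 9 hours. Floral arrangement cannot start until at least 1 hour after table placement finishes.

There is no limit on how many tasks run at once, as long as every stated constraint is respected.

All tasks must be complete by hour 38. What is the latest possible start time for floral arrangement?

To finish by hour 38, the final walkthrough (duration 5) must start no later than hour 33.
Since the final walkthrough (must start by hour 33) depends on it, place-card layout must finish by hour 33. Backing off its 6-hour duration gives a latest start of hour 27.
Lighting stringing has to be done before place-card layout (must start by hour 27). That means finishing by hour 27, i.e. starting by 27 − 1 = hour 26.
Sound setup must finish by hour 38; it takes 9 hours, so it must start by 38 − 9 = hour 29.
Catering load-in must finish before place-card layout (must start by hour 27). With a 4-hour duration, catering load-in must start by 27 − 4 = hour 23.
Floral arrangement has several dependents: lighting stringing (must start by hour 26); sound setup (must start by hour 29); catering load-in (must start by hour 23). The earliest of those limits is hour 23, so floral arrangement must start by 23 − 9 = hour 14.

14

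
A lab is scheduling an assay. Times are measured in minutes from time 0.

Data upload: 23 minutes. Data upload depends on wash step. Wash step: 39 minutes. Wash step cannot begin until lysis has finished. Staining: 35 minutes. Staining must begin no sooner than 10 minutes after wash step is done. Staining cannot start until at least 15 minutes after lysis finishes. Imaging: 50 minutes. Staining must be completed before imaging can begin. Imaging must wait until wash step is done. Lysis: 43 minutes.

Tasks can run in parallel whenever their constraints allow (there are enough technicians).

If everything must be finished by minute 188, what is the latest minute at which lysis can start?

Imaging has no dependents, so it just needs to finish by minute 188. Starting by 188 − 50 = minute 138 achieves that.
Staining feeds into imaging (must start by minute 138); so staining must finish by minute 138 and therefore start by minute 103.
Data upload must finish by minute 188; it takes 23 minutes, so it must start by 188 − 23 = minute 165.
Wash step feeds staining (must start by minute 103, minus 10-minute gap → minute 93); imaging (must start by minute 138); data upload (must start by minute 165). Taking the minimum, wash step must finish by minute 93 and start by 93 − 39 = minute 54.
Lysis has several dependents: wash step (must start by minute 54); staining (must start by minute 103, minus 15-minute gap → minute 88). The earliest of those limits is minute 54, so lysis must start by 54 − 43 = minute 11.

11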